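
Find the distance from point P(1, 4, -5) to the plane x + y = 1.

distance = |a·x₀ + b·y₀ + c·z₀ - d| / √(a² + b² + c²)
  = |1·1 + 1·4 + 0·(-5) - 1| / √(1² + 1² + 0²)
  = |1 + 4 + 0 - 1| / √(1 + 1 + 0)
  = |4| / √2
  = 4 / 1.414
  ≈ 2.828

2.828


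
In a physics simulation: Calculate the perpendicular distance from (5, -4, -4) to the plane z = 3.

distance = |a·x₀ + b·y₀ + c·z₀ - d| / √(a² + b² + c²)
  = |0·5 + 0·(-4) + 1·(-4) - 3| / √(0² + 0² + 1²)
  = |0 + 0 - 4 - 3| / √(0 + 0 + 1)
  = |-7| / √1
  = 7 / 1
  ≈ 7

7


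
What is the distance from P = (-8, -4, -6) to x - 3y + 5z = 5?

distance = |a·x₀ + b·y₀ + c·z₀ - d| / √(a² + b² + c²)
  = |1·(-8) + (-3)·(-4) + 5·(-6) - 5| / √(1² + (-3)² + 5²)
  = |-8 + 12 - 30 - 5| / √(1 + 9 + 25)
  = |-31| / √35
  = 31 / 5.916
  ≈ 5.24

5.24


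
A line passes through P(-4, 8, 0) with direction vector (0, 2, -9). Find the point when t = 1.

P(t) = P + t·d
  = (-4 + 0·1, 8 + 2·1, 0 + (-9)·1)
  = (-4 + 0, 8 + 2, 0 - 9)
  = (-4, 10, -9)

(-4, 10, -9)


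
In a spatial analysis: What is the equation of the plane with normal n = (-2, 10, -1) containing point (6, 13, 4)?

The plane through P with normal n = (a, b, c) satisfies n·(r - P) = 0,
i.e. ax + by + cz = a·x₀ + b·y₀ + c·z₀.
d = (-2)·6 + 10·13 + (-1)·4
  = -12 + 130 - 4
  = 114
Equation: -2x + 10y - z = 114

-2x + 10y - z = 114


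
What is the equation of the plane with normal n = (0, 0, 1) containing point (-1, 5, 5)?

The plane through P with normal n = (a, b, c) satisfies n·(r - P) = 0,
i.e. ax + by + cz = a·x₀ + b·y₀ + c·z₀.
d = 0·(-1) + 0·5 + 1·5
  = 0 + 0 + 5
  = 5
Equation: z = 5

z = 5


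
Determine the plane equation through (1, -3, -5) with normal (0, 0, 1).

The plane through P with normal n = (a, b, c) satisfies n·(r - P) = 0,
i.e. ax + by + cz = a·x₀ + b·y₀ + c·z₀.
d = 0·1 + 0·(-3) + 1·(-5)
  = 0 + 0 - 5
  = -5
Equation: z = -5

z = -5


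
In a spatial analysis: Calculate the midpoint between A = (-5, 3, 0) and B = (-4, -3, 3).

M = ((x₁+x₂)/2, (y₁+y₂)/2, (z₁+z₂)/2)
  = ((-5 - 4)/2, (3 - 3)/2, (0 + 3)/2)
  = (-9/2, 0/2, 3/2)
  = (-4.5, 0, 1.5)

(-4.5, 0, 1.5)


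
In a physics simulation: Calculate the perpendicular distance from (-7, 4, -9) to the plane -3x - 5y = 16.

distance = |a·x₀ + b·y₀ + c·z₀ - d| / √(a² + b² + c²)
  = |(-3)·(-7) + (-5)·4 + 0·(-9) - 16| / √((-3)² + (-5)² + 0²)
  = |21 - 20 + 0 - 16| / √(9 + 25 + 0)
  = |-15| / √34
  = 15 / 5.831
  ≈ 2.572

2.572


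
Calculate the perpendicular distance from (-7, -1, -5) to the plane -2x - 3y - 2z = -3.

distance = |a·x₀ + b·y₀ + c·z₀ - d| / √(a² + b² + c²)
  = |(-2)·(-7) + (-3)·(-1) + (-2)·(-5) - (-3)| / √((-2)² + (-3)² + (-2)²)
  = |14 + 3 + 10 + 3| / √(4 + 9 + 4)
  = |30| / √17
  = 30 / 4.123
  ≈ 7.276

7.276


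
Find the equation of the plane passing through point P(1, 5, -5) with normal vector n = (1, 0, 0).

The plane through P with normal n = (a, b, c) satisfies n·(r - P) = 0,
i.e. ax + by + cz = a·x₀ + b·y₀ + c·z₀.
d = 1·1 + 0·5 + 0·(-5)
  = 1 + 0 + 0
  = 1
Equation: x = 1

x = 1


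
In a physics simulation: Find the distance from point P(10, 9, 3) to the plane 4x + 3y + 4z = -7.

distance = |a·x₀ + b·y₀ + c·z₀ - d| / √(a² + b² + c²)
  = |4·10 + 3·9 + 4·3 - (-7)| / √(4² + 3² + 4²)
  = |40 + 27 + 12 + 7| / √(16 + 9 + 16)
  = |86| / √41
  = 86 / 6.403
  ≈ 13.43

13.43


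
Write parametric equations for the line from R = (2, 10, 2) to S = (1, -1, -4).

Direction vector d = S - R = (1 - 2, -1 - 10, -4 - 2) = (-1, -11, -6)
Parametric form r = R + t·d:
x = 2 - t, y = 10 - 11t, z = 2 - 6t

x = 2 - t, y = 10 - 11t, z = 2 - 6t


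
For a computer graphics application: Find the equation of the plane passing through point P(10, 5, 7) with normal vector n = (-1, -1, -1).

The plane through P with normal n = (a, b, c) satisfies n·(r - P) = 0,
i.e. ax + by + cz = a·x₀ + b·y₀ + c·z₀.
d = (-1)·10 + (-1)·5 + (-1)·7
  = -10 - 5 - 7
  = -22
Equation: -x - y - z = -22

-x - y - z = -22


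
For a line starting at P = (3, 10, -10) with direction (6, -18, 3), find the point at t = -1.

P(t) = P + t·d
  = (3 + 6·(-1), 10 + (-18)·(-1), -10 + 3·(-1))
  = (3 - 6, 10 + 18, -10 - 3)
  = (-3, 28, -13)

(-3, 28, -13)


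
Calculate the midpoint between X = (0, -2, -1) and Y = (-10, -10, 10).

M = ((x₁+x₂)/2, (y₁+y₂)/2, (z₁+z₂)/2)
  = ((0 - 10)/2, (-2 - 10)/2, (-1 + 10)/2)
  = (-10/2, -12/2, 9/2)
  = (-5, -6, 4.5)

(-5, -6, 4.5)


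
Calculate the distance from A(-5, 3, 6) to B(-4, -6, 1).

d = √[(x₂-x₁)² + (y₂-y₁)² + (z₂-z₁)²]
  = √[1² + (-9)² + (-5)²]
  = √[1 + 81 + 25]
  = √107
  ≈ 10.34

10.34


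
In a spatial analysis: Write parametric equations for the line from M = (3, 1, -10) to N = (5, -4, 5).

Direction vector d = N - M = (5 - 3, -4 - 1, 5 + 10) = (2, -5, 15)
Parametric form r = M + t·d:
x = 3 + 2t, y = 1 - 5t, z = -10 + 15t

x = 3 + 2t, y = 1 - 5t, z = -10 + 15t


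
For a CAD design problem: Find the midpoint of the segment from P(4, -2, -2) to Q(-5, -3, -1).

M = ((x₁+x₂)/2, (y₁+y₂)/2, (z₁+z₂)/2)
  = ((4 - 5)/2, (-2 - 3)/2, (-2 - 1)/2)
  = (-1/2, -5/2, -3/2)
  = (-0.5, -2.5, -1.5)

(-0.5, -2.5, -1.5)


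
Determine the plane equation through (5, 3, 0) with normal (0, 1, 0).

The plane through P with normal n = (a, b, c) satisfies n·(r - P) = 0,
i.e. ax + by + cz = a·x₀ + b·y₀ + c·z₀.
d = 0·5 + 1·3 + 0·0
  = 0 + 3 + 0
  = 3
Equation: y = 3

y = 3


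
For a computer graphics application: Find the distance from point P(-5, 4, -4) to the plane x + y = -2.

distance = |a·x₀ + b·y₀ + c·z₀ - d| / √(a² + b² + c²)
  = |1·(-5) + 1·4 + 0·(-4) - (-2)| / √(1² + 1² + 0²)
  = |-5 + 4 + 0 + 2| / √(1 + 1 + 0)
  = |1| / √2
  = 1 / 1.414
  ≈ 0.7071

0.7071


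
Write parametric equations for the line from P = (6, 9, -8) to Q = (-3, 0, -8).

Direction vector d = Q - P = (-3 - 6, 0 - 9, -8 + 8) = (-9, -9, 0)
Parametric form r = P + t·d:
x = 6 - 9t, y = 9 - 9t, z = -8

x = 6 - 9t, y = 9 - 9t, z = -8


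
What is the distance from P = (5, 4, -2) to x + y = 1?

distance = |a·x₀ + b·y₀ + c·z₀ - d| / √(a² + b² + c²)
  = |1·5 + 1·4 + 0·(-2) - 1| / √(1² + 1² + 0²)
  = |5 + 4 + 0 - 1| / √(1 + 1 + 0)
  = |8| / √2
  = 8 / 1.414
  ≈ 5.657

5.657


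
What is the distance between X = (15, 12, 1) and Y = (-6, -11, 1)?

d = √[(x₂-x₁)² + (y₂-y₁)² + (z₂-z₁)²]
  = √[(-21)² + (-23)² + 0²]
  = √[441 + 529 + 0]
  = √970
  ≈ 31.14

31.14


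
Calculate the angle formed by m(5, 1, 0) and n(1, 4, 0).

m·n = 5·1 + 1·4 + 0·0 = 5 + 4 + 0 = 9
|m| = √(5² + 1² + 0²) = √26 ≈ 5.099
|n| = √(1² + 4² + 0²) = √17 ≈ 4.123
cos θ = (m·n)/(|m||n|) = 9/(5.099·4.123) ≈ 0.4281
θ = arccos(0.4281) ≈ 64.65°

64.65°


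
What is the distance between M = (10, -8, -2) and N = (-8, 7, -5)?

d = √[(x₂-x₁)² + (y₂-y₁)² + (z₂-z₁)²]
  = √[(-18)² + 15² + (-3)²]
  = √[324 + 225 + 9]
  = √558
  ≈ 23.62

23.62


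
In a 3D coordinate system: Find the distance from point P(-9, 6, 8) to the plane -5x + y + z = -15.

distance = |a·x₀ + b·y₀ + c·z₀ - d| / √(a² + b² + c²)
  = |(-5)·(-9) + 1·6 + 1·8 - (-15)| / √((-5)² + 1² + 1²)
  = |45 + 6 + 8 + 15| / √(25 + 1 + 1)
  = |74| / √27
  = 74 / 5.196
  ≈ 14.24

14.24


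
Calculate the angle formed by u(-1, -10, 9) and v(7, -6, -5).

u·v = (-1)·7 + (-10)·(-6) + 9·(-5) = -7 + 60 - 45 = 8
|u| = √((-1)² + (-10)² + 9²) = √182 ≈ 13.49
|v| = √(7² + (-6)² + (-5)²) = √110 ≈ 10.49
cos θ = (u·v)/(|u||v|) = 8/(13.49·10.49) ≈ 0.05654
θ = arccos(0.05654) ≈ 86.76°

86.76°


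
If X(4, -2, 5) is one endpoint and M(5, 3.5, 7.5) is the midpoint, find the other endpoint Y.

Y = 2M - X
  = (2·5 - 4, 2·3.5 - (-2), 2·7.5 - 5)
  = (10 - 4, 7 + 2, 15 - 5)
  = (6, 9, 10)

(6, 9, 10)


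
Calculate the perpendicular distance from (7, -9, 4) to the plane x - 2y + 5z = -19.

distance = |a·x₀ + b·y₀ + c·z₀ - d| / √(a² + b² + c²)
  = |1·7 + (-2)·(-9) + 5·4 - (-19)| / √(1² + (-2)² + 5²)
  = |7 + 18 + 20 + 19| / √(1 + 4 + 25)
  = |64| / √30
  = 64 / 5.477
  ≈ 11.68

11.68


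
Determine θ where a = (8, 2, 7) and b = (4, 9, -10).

a·b = 8·4 + 2·9 + 7·(-10) = 32 + 18 - 70 = -20
|a| = √(8² + 2² + 7²) = √117 ≈ 10.82
|b| = √(4² + 9² + (-10)²) = √197 ≈ 14.04
cos θ = (a·b)/(|a||b|) = -20/(10.82·14.04) ≈ -0.1317
θ = arccos(-0.1317) ≈ 97.57°

97.57°


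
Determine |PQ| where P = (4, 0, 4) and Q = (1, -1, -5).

d = √[(x₂-x₁)² + (y₂-y₁)² + (z₂-z₁)²]
  = √[(-3)² + (-1)² + (-9)²]
  = √[9 + 1 + 81]
  = √91
  ≈ 9.539

9.539


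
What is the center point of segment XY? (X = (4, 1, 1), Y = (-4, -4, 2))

M = ((x₁+x₂)/2, (y₁+y₂)/2, (z₁+z₂)/2)
  = ((4 - 4)/2, (1 - 4)/2, (1 + 2)/2)
  = (0/2, -3/2, 3/2)
  = (0, -1.5, 1.5)

(0, -1.5, 1.5)


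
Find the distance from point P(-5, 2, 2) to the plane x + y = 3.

distance = |a·x₀ + b·y₀ + c·z₀ - d| / √(a² + b² + c²)
  = |1·(-5) + 1·2 + 0·2 - 3| / √(1² + 1² + 0²)
  = |-5 + 2 + 0 - 3| / √(1 + 1 + 0)
  = |-6| / √2
  = 6 / 1.414
  ≈ 4.243

4.243


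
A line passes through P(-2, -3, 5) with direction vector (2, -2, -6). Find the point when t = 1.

P(t) = P + t·d
  = (-2 + 2·1, -3 + (-2)·1, 5 + (-6)·1)
  = (-2 + 2, -3 - 2, 5 - 6)
  = (0, -5, -1)

(0, -5, -1)


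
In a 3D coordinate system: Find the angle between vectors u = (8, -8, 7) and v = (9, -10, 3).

u·v = 8·9 + (-8)·(-10) + 7·3 = 72 + 80 + 21 = 173
|u| = √(8² + (-8)² + 7²) = √177 ≈ 13.3
|v| = √(9² + (-10)² + 3²) = √190 ≈ 13.78
cos θ = (u·v)/(|u||v|) = 173/(13.3·13.78) ≈ 0.9434
θ = arccos(0.9434) ≈ 19.37°

19.37°


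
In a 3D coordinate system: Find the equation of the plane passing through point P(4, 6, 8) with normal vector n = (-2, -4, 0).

The plane through P with normal n = (a, b, c) satisfies n·(r - P) = 0,
i.e. ax + by + cz = a·x₀ + b·y₀ + c·z₀.
d = (-2)·4 + (-4)·6 + 0·8
  = -8 - 24 + 0
  = -32
Equation: -2x - 4y = -32

-2x - 4y = -32


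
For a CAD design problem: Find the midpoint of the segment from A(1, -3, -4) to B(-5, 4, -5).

M = ((x₁+x₂)/2, (y₁+y₂)/2, (z₁+z₂)/2)
  = ((1 - 5)/2, (-3 + 4)/2, (-4 - 5)/2)
  = (-4/2, 1/2, -9/2)
  = (-2, 0.5, -4.5)

(-2, 0.5, -4.5)


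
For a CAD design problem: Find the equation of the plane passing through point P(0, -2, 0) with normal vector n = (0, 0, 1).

The plane through P with normal n = (a, b, c) satisfies n·(r - P) = 0,
i.e. ax + by + cz = a·x₀ + b·y₀ + c·z₀.
d = 0·0 + 0·(-2) + 1·0
  = 0 + 0 + 0
  = 0
Equation: z = 0

z = 0


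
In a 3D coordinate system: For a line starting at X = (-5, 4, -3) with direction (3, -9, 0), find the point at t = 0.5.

P(t) = X + t·d
  = (-5 + 3·0.5, 4 + (-9)·0.5, -3 + 0·0.5)
  = (-5 + 1.5, 4 - 4.5, -3 + 0)
  = (-3.5, -0.5, -3)

(-3.5, -0.5, -3)


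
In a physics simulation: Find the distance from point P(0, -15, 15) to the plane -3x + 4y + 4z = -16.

distance = |a·x₀ + b·y₀ + c·z₀ - d| / √(a² + b² + c²)
  = |(-3)·0 + 4·(-15) + 4·15 - (-16)| / √((-3)² + 4² + 4²)
  = |0 - 60 + 60 + 16| / √(9 + 16 + 16)
  = |16| / √41
  = 16 / 6.403
  ≈ 2.499

2.499


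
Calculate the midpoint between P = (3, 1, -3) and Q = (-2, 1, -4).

M = ((x₁+x₂)/2, (y₁+y₂)/2, (z₁+z₂)/2)
  = ((3 - 2)/2, (1 + 1)/2, (-3 - 4)/2)
  = (1/2, 2/2, -7/2)
  = (0.5, 1, -3.5)

(0.5, 1, -3.5)


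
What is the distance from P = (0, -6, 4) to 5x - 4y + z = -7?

distance = |a·x₀ + b·y₀ + c·z₀ - d| / √(a² + b² + c²)
  = |5·0 + (-4)·(-6) + 1·4 - (-7)| / √(5² + (-4)² + 1²)
  = |0 + 24 + 4 + 7| / √(25 + 16 + 1)
  = |35| / √42
  = 35 / 6.481
  ≈ 5.401

5.401


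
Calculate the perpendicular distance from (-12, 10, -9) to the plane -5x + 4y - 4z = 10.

distance = |a·x₀ + b·y₀ + c·z₀ - d| / √(a² + b² + c²)
  = |(-5)·(-12) + 4·10 + (-4)·(-9) - 10| / √((-5)² + 4² + (-4)²)
  = |60 + 40 + 36 - 10| / √(25 + 16 + 16)
  = |126| / √57
  = 126 / 7.55
  ≈ 16.69

16.69


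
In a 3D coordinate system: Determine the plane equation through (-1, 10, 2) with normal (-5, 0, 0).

The plane through P with normal n = (a, b, c) satisfies n·(r - P) = 0,
i.e. ax + by + cz = a·x₀ + b·y₀ + c·z₀.
d = (-5)·(-1) + 0·10 + 0·2
  = 5 + 0 + 0
  = 5
Equation: -5x = 5

-5x = 5


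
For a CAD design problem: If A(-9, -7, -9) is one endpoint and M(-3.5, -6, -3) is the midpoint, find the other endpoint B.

B = 2M - A
  = (2·(-3.5) - (-9), 2·(-6) - (-7), 2·(-3) - (-9))
  = (-7 + 9, -12 + 7, -6 + 9)
  = (2, -5, 3)

(2, -5, 3)


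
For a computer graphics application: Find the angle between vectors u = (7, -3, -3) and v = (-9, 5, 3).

u·v = 7·(-9) + (-3)·5 + (-3)·3 = -63 - 15 - 9 = -87
|u| = √(7² + (-3)² + (-3)²) = √67 ≈ 8.185
|v| = √((-9)² + 5² + 3²) = √115 ≈ 10.72
cos θ = (u·v)/(|u||v|) = -87/(8.185·10.72) ≈ -0.9911
θ = arccos(-0.9911) ≈ 172.4°

172.4°


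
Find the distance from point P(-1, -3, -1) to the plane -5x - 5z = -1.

distance = |a·x₀ + b·y₀ + c·z₀ - d| / √(a² + b² + c²)
  = |(-5)·(-1) + 0·(-3) + (-5)·(-1) - (-1)| / √((-5)² + 0² + (-5)²)
  = |5 + 0 + 5 + 1| / √(25 + 0 + 25)
  = |11| / √50
  = 11 / 7.071
  ≈ 1.556

1.556


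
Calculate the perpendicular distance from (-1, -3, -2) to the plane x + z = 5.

distance = |a·x₀ + b·y₀ + c·z₀ - d| / √(a² + b² + c²)
  = |1·(-1) + 0·(-3) + 1·(-2) - 5| / √(1² + 0² + 1²)
  = |-1 + 0 - 2 - 5| / √(1 + 0 + 1)
  = |-8| / √2
  = 8 / 1.414
  ≈ 5.657

5.657


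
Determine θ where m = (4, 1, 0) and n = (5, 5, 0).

m·n = 4·5 + 1·5 + 0·0 = 20 + 5 + 0 = 25
|m| = √(4² + 1² + 0²) = √17 ≈ 4.123
|n| = √(5² + 5² + 0²) = √50 ≈ 7.071
cos θ = (m·n)/(|m||n|) = 25/(4.123·7.071) ≈ 0.8575
θ = arccos(0.8575) ≈ 30.96°

30.96°


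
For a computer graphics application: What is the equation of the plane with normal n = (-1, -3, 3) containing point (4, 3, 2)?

The plane through P with normal n = (a, b, c) satisfies n·(r - P) = 0,
i.e. ax + by + cz = a·x₀ + b·y₀ + c·z₀.
d = (-1)·4 + (-3)·3 + 3·2
  = -4 - 9 + 6
  = -7
Equation: -x - 3y + 3z = -7

-x - 3y + 3z = -7


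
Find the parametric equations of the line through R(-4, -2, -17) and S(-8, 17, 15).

Direction vector d = S - R = (-8 + 4, 17 + 2, 15 + 17) = (-4, 19, 32)
Parametric form r = R + t·d:
x = -4 - 4t, y = -2 + 19t, z = -17 + 32t

x = -4 - 4t, y = -2 + 19t, z = -17 + 32t


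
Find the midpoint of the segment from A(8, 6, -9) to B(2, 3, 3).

M = ((x₁+x₂)/2, (y₁+y₂)/2, (z₁+z₂)/2)
  = ((8 + 2)/2, (6 + 3)/2, (-9 + 3)/2)
  = (10/2, 9/2, -6/2)
  = (5, 4.5, -3)

(5, 4.5, -3)


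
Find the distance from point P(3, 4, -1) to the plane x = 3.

distance = |a·x₀ + b·y₀ + c·z₀ - d| / √(a² + b² + c²)
  = |1·3 + 0·4 + 0·(-1) - 3| / √(1² + 0² + 0²)
  = |3 + 0 + 0 - 3| / √(1 + 0 + 0)
  = |0| / √1
  = 0 / 1
  ≈ 0

0


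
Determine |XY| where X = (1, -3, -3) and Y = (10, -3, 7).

d = √[(x₂-x₁)² + (y₂-y₁)² + (z₂-z₁)²]
  = √[9² + 0² + 10²]
  = √[81 + 0 + 100]
  = √181
  ≈ 13.45

13.45


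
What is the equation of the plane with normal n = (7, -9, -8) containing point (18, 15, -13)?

The plane through P with normal n = (a, b, c) satisfies n·(r - P) = 0,
i.e. ax + by + cz = a·x₀ + b·y₀ + c·z₀.
d = 7·18 + (-9)·15 + (-8)·(-13)
  = 126 - 135 + 104
  = 95
Equation: 7x - 9y - 8z = 95

7x - 9y - 8z = 95


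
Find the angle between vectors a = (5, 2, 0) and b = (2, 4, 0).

a·b = 5·2 + 2·4 + 0·0 = 10 + 8 + 0 = 18
|a| = √(5² + 2² + 0²) = √29 ≈ 5.385
|b| = √(2² + 4² + 0²) = √20 ≈ 4.472
cos θ = (a·b)/(|a||b|) = 18/(5.385·4.472) ≈ 0.7474
θ = arccos(0.7474) ≈ 41.63°

41.63°


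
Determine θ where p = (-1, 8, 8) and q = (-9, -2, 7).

p·q = (-1)·(-9) + 8·(-2) + 8·7 = 9 - 16 + 56 = 49
|p| = √((-1)² + 8² + 8²) = √129 ≈ 11.36
|q| = √((-9)² + (-2)² + 7²) = √134 ≈ 11.58
cos θ = (p·q)/(|p||q|) = 49/(11.36·11.58) ≈ 0.3727
θ = arccos(0.3727) ≈ 68.12°

68.12°


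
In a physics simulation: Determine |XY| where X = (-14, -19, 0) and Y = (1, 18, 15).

d = √[(x₂-x₁)² + (y₂-y₁)² + (z₂-z₁)²]
  = √[15² + 37² + 15²]
  = √[225 + 1369 + 225]
  = √1819
  ≈ 42.65

42.65


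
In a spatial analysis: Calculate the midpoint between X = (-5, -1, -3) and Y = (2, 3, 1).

M = ((x₁+x₂)/2, (y₁+y₂)/2, (z₁+z₂)/2)
  = ((-5 + 2)/2, (-1 + 3)/2, (-3 + 1)/2)
  = (-3/2, 2/2, -2/2)
  = (-1.5, 1, -1)

(-1.5, 1, -1)


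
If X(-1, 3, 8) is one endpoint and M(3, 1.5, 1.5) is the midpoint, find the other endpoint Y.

Y = 2M - X
  = (2·3 - (-1), 2·1.5 - 3, 2·1.5 - 8)
  = (6 + 1, 3 - 3, 3 - 8)
  = (7, 0, -5)

(7, 0, -5)


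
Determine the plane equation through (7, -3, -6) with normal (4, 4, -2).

The plane through P with normal n = (a, b, c) satisfies n·(r - P) = 0,
i.e. ax + by + cz = a·x₀ + b·y₀ + c·z₀.
d = 4·7 + 4·(-3) + (-2)·(-6)
  = 28 - 12 + 12
  = 28
Equation: 4x + 4y - 2z = 28

4x + 4y - 2z = 28


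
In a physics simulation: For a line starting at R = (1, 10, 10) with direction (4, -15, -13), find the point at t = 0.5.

P(t) = R + t·d
  = (1 + 4·0.5, 10 + (-15)·0.5, 10 + (-13)·0.5)
  = (1 + 2, 10 - 7.5, 10 - 6.5)
  = (3, 2.5, 3.5)

(3, 2.5, 3.5)


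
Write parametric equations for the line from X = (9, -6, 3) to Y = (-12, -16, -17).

Direction vector d = Y - X = (-12 - 9, -16 + 6, -17 - 3) = (-21, -10, -20)
Parametric form r = X + t·d:
x = 9 - 21t, y = -6 - 10t, z = 3 - 20t

x = 9 - 21t, y = -6 - 10t, z = 3 - 20t


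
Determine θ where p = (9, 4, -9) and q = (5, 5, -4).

p·q = 9·5 + 4·5 + (-9)·(-4) = 45 + 20 + 36 = 101
|p| = √(9² + 4² + (-9)²) = √178 ≈ 13.34
|q| = √(5² + 5² + (-4)²) = √66 ≈ 8.124
cos θ = (p·q)/(|p||q|) = 101/(13.34·8.124) ≈ 0.9318
θ = arccos(0.9318) ≈ 21.28°

21.28°


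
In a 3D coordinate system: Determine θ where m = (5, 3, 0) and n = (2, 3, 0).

m·n = 5·2 + 3·3 + 0·0 = 10 + 9 + 0 = 19
|m| = √(5² + 3² + 0²) = √34 ≈ 5.831
|n| = √(2² + 3² + 0²) = √13 ≈ 3.606
cos θ = (m·n)/(|m||n|) = 19/(5.831·3.606) ≈ 0.9037
θ = arccos(0.9037) ≈ 25.35°

25.35°


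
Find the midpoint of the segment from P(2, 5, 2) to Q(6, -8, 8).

M = ((x₁+x₂)/2, (y₁+y₂)/2, (z₁+z₂)/2)
  = ((2 + 6)/2, (5 - 8)/2, (2 + 8)/2)
  = (8/2, -3/2, 10/2)
  = (4, -1.5, 5)

(4, -1.5, 5)


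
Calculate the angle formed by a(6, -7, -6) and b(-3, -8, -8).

a·b = 6·(-3) + (-7)·(-8) + (-6)·(-8) = -18 + 56 + 48 = 86
|a| = √(6² + (-7)² + (-6)²) = √121 ≈ 11
|b| = √((-3)² + (-8)² + (-8)²) = √137 ≈ 11.7
cos θ = (a·b)/(|a||b|) = 86/(11·11.7) ≈ 0.668
θ = arccos(0.668) ≈ 48.09°

48.09°


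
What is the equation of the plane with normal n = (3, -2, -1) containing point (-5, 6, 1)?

The plane through P with normal n = (a, b, c) satisfies n·(r - P) = 0,
i.e. ax + by + cz = a·x₀ + b·y₀ + c·z₀.
d = 3·(-5) + (-2)·6 + (-1)·1
  = -15 - 12 - 1
  = -28
Equation: 3x - 2y - z = -28

3x - 2y - z = -28


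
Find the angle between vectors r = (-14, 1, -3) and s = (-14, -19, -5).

r·s = (-14)·(-14) + 1·(-19) + (-3)·(-5) = 196 - 19 + 15 = 192
|r| = √((-14)² + 1² + (-3)²) = √206 ≈ 14.35
|s| = √((-14)² + (-19)² + (-5)²) = √582 ≈ 24.12
cos θ = (r·s)/(|r||s|) = 192/(14.35·24.12) ≈ 0.5545
θ = arccos(0.5545) ≈ 56.32°

56.32°


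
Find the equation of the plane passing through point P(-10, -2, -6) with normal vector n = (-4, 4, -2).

The plane through P with normal n = (a, b, c) satisfies n·(r - P) = 0,
i.e. ax + by + cz = a·x₀ + b·y₀ + c·z₀.
d = (-4)·(-10) + 4·(-2) + (-2)·(-6)
  = 40 - 8 + 12
  = 44
Equation: -4x + 4y - 2z = 44

-4x + 4y - 2z = 44


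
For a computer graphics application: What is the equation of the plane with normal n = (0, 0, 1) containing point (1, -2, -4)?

The plane through P with normal n = (a, b, c) satisfies n·(r - P) = 0,
i.e. ax + by + cz = a·x₀ + b·y₀ + c·z₀.
d = 0·1 + 0·(-2) + 1·(-4)
  = 0 + 0 - 4
  = -4
Equation: z = -4

z = -4


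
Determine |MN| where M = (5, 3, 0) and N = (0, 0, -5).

d = √[(x₂-x₁)² + (y₂-y₁)² + (z₂-z₁)²]
  = √[(-5)² + (-3)² + (-5)²]
  = √[25 + 9 + 25]
  = √59
  ≈ 7.681

7.681


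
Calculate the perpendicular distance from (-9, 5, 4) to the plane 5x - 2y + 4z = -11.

distance = |a·x₀ + b·y₀ + c·z₀ - d| / √(a² + b² + c²)
  = |5·(-9) + (-2)·5 + 4·4 - (-11)| / √(5² + (-2)² + 4²)
  = |-45 - 10 + 16 + 11| / √(25 + 4 + 16)
  = |-28| / √45
  = 28 / 6.708
  ≈ 4.174

4.174


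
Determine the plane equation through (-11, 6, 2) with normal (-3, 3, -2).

The plane through P with normal n = (a, b, c) satisfies n·(r - P) = 0,
i.e. ax + by + cz = a·x₀ + b·y₀ + c·z₀.
d = (-3)·(-11) + 3·6 + (-2)·2
  = 33 + 18 - 4
  = 47
Equation: -3x + 3y - 2z = 47

-3x + 3y - 2z = 47


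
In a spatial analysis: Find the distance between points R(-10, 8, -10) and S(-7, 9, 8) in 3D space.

d = √[(x₂-x₁)² + (y₂-y₁)² + (z₂-z₁)²]
  = √[3² + 1² + 18²]
  = √[9 + 1 + 324]
  = √334
  ≈ 18.28

18.28


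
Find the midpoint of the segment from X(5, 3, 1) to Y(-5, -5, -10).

M = ((x₁+x₂)/2, (y₁+y₂)/2, (z₁+z₂)/2)
  = ((5 - 5)/2, (3 - 5)/2, (1 - 10)/2)
  = (0/2, -2/2, -9/2)
  = (0, -1, -4.5)

(0, -1, -4.5)


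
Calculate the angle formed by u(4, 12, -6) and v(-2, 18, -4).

u·v = 4·(-2) + 12·18 + (-6)·(-4) = -8 + 216 + 24 = 232
|u| = √(4² + 12² + (-6)²) = √196 ≈ 14
|v| = √((-2)² + 18² + (-4)²) = √344 ≈ 18.55
cos θ = (u·v)/(|u||v|) = 232/(14·18.55) ≈ 0.8935
θ = arccos(0.8935) ≈ 26.69°

26.69°


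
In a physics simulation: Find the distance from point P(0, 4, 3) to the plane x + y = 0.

distance = |a·x₀ + b·y₀ + c·z₀ - d| / √(a² + b² + c²)
  = |1·0 + 1·4 + 0·3 - 0| / √(1² + 1² + 0²)
  = |0 + 4 + 0 + 0| / √(1 + 1 + 0)
  = |4| / √2
  = 4 / 1.414
  ≈ 2.828

2.828


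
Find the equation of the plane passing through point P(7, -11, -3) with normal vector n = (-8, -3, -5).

The plane through P with normal n = (a, b, c) satisfies n·(r - P) = 0,
i.e. ax + by + cz = a·x₀ + b·y₀ + c·z₀.
d = (-8)·7 + (-3)·(-11) + (-5)·(-3)
  = -56 + 33 + 15
  = -8
Equation: -8x - 3y - 5z = -8

-8x - 3y - 5z = -8


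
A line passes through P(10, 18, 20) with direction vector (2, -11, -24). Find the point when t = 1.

P(t) = P + t·d
  = (10 + 2·1, 18 + (-11)·1, 20 + (-24)·1)
  = (10 + 2, 18 - 11, 20 - 24)
  = (12, 7, -4)

(12, 7, -4)


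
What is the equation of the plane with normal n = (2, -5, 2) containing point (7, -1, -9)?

The plane through P with normal n = (a, b, c) satisfies n·(r - P) = 0,
i.e. ax + by + cz = a·x₀ + b·y₀ + c·z₀.
d = 2·7 + (-5)·(-1) + 2·(-9)
  = 14 + 5 - 18
  = 1
Equation: 2x - 5y + 2z = 1

2x - 5y + 2z = 1


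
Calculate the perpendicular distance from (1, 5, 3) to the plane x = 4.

distance = |a·x₀ + b·y₀ + c·z₀ - d| / √(a² + b² + c²)
  = |1·1 + 0·5 + 0·3 - 4| / √(1² + 0² + 0²)
  = |1 + 0 + 0 - 4| / √(1 + 0 + 0)
  = |-3| / √1
  = 3 / 1
  ≈ 3

3


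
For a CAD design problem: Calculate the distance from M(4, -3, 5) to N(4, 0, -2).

d = √[(x₂-x₁)² + (y₂-y₁)² + (z₂-z₁)²]
  = √[0² + 3² + (-7)²]
  = √[0 + 9 + 49]
  = √58
  ≈ 7.616

7.616


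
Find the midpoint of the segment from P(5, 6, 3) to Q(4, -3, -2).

M = ((x₁+x₂)/2, (y₁+y₂)/2, (z₁+z₂)/2)
  = ((5 + 4)/2, (6 - 3)/2, (3 - 2)/2)
  = (9/2, 3/2, 1/2)
  = (4.5, 1.5, 0.5)

(4.5, 1.5, 0.5)


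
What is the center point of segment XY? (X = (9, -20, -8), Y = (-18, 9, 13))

M = ((x₁+x₂)/2, (y₁+y₂)/2, (z₁+z₂)/2)
  = ((9 - 18)/2, (-20 + 9)/2, (-8 + 13)/2)
  = (-9/2, -11/2, 5/2)
  = (-4.5, -5.5, 2.5)

(-4.5, -5.5, 2.5)


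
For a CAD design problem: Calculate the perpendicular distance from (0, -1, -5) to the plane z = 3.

distance = |a·x₀ + b·y₀ + c·z₀ - d| / √(a² + b² + c²)
  = |0·0 + 0·(-1) + 1·(-5) - 3| / √(0² + 0² + 1²)
  = |0 + 0 - 5 - 3| / √(0 + 0 + 1)
  = |-8| / √1
  = 8 / 1
  ≈ 8

8


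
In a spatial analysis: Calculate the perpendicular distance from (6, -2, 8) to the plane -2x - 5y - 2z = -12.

distance = |a·x₀ + b·y₀ + c·z₀ - d| / √(a² + b² + c²)
  = |(-2)·6 + (-5)·(-2) + (-2)·8 - (-12)| / √((-2)² + (-5)² + (-2)²)
  = |-12 + 10 - 16 + 12| / √(4 + 25 + 4)
  = |-6| / √33
  = 6 / 5.745
  ≈ 1.044

1.044


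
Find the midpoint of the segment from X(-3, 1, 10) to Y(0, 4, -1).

M = ((x₁+x₂)/2, (y₁+y₂)/2, (z₁+z₂)/2)
  = ((-3 + 0)/2, (1 + 4)/2, (10 - 1)/2)
  = (-3/2, 5/2, 9/2)
  = (-1.5, 2.5, 4.5)

(-1.5, 2.5, 4.5)


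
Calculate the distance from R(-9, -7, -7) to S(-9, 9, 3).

d = √[(x₂-x₁)² + (y₂-y₁)² + (z₂-z₁)²]
  = √[0² + 16² + 10²]
  = √[0 + 256 + 100]
  = √356
  ≈ 18.87

18.87


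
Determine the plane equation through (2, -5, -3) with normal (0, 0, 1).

The plane through P with normal n = (a, b, c) satisfies n·(r - P) = 0,
i.e. ax + by + cz = a·x₀ + b·y₀ + c·z₀.
d = 0·2 + 0·(-5) + 1·(-3)
  = 0 + 0 - 3
  = -3
Equation: z = -3

z = -3


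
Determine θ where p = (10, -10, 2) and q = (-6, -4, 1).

p·q = 10·(-6) + (-10)·(-4) + 2·1 = -60 + 40 + 2 = -18
|p| = √(10² + (-10)² + 2²) = √204 ≈ 14.28
|q| = √((-6)² + (-4)² + 1²) = √53 ≈ 7.28
cos θ = (p·q)/(|p||q|) = -18/(14.28·7.28) ≈ -0.1731
θ = arccos(-0.1731) ≈ 99.97°

99.97°


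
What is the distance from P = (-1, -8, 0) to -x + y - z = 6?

distance = |a·x₀ + b·y₀ + c·z₀ - d| / √(a² + b² + c²)
  = |(-1)·(-1) + 1·(-8) + (-1)·0 - 6| / √((-1)² + 1² + (-1)²)
  = |1 - 8 + 0 - 6| / √(1 + 1 + 1)
  = |-13| / √3
  = 13 / 1.732
  ≈ 7.506

7.506


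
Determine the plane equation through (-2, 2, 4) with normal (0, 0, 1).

The plane through P with normal n = (a, b, c) satisfies n·(r - P) = 0,
i.e. ax + by + cz = a·x₀ + b·y₀ + c·z₀.
d = 0·(-2) + 0·2 + 1·4
  = 0 + 0 + 4
  = 4
Equation: z = 4

z = 4


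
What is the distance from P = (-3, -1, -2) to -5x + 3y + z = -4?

distance = |a·x₀ + b·y₀ + c·z₀ - d| / √(a² + b² + c²)
  = |(-5)·(-3) + 3·(-1) + 1·(-2) - (-4)| / √((-5)² + 3² + 1²)
  = |15 - 3 - 2 + 4| / √(25 + 9 + 1)
  = |14| / √35
  = 14 / 5.916
  ≈ 2.366

2.366


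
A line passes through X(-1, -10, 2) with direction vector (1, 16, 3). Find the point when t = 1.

P(t) = X + t·d
  = (-1 + 1·1, -10 + 16·1, 2 + 3·1)
  = (-1 + 1, -10 + 16, 2 + 3)
  = (0, 6, 5)

(0, 6, 5)


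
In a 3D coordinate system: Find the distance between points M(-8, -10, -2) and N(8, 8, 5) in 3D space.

d = √[(x₂-x₁)² + (y₂-y₁)² + (z₂-z₁)²]
  = √[16² + 18² + 7²]
  = √[256 + 324 + 49]
  = √629
  ≈ 25.08

25.08


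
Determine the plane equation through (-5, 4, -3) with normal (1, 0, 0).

The plane through P with normal n = (a, b, c) satisfies n·(r - P) = 0,
i.e. ax + by + cz = a·x₀ + b·y₀ + c·z₀.
d = 1·(-5) + 0·4 + 0·(-3)
  = -5 + 0 + 0
  = -5
Equation: x = -5

x = -5


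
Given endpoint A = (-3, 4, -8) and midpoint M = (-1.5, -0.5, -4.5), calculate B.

B = 2M - A
  = (2·(-1.5) - (-3), 2·(-0.5) - 4, 2·(-4.5) - (-8))
  = (-3 + 3, -1 - 4, -9 + 8)
  = (0, -5, -1)

(0, -5, -1)


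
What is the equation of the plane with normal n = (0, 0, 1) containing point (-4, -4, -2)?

The plane through P with normal n = (a, b, c) satisfies n·(r - P) = 0,
i.e. ax + by + cz = a·x₀ + b·y₀ + c·z₀.
d = 0·(-4) + 0·(-4) + 1·(-2)
  = 0 + 0 - 2
  = -2
Equation: z = -2

z = -2


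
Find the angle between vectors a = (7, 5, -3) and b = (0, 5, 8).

a·b = 7·0 + 5·5 + (-3)·8 = 0 + 25 - 24 = 1
|a| = √(7² + 5² + (-3)²) = √83 ≈ 9.11
|b| = √(0² + 5² + 8²) = √89 ≈ 9.434
cos θ = (a·b)/(|a||b|) = 1/(9.11·9.434) ≈ 0.01163
θ = arccos(0.01163) ≈ 89.33°

89.33°


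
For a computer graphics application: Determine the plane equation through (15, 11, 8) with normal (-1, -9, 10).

The plane through P with normal n = (a, b, c) satisfies n·(r - P) = 0,
i.e. ax + by + cz = a·x₀ + b·y₀ + c·z₀.
d = (-1)·15 + (-9)·11 + 10·8
  = -15 - 99 + 80
  = -34
Equation: -x - 9y + 10z = -34

-x - 9y + 10z = -34


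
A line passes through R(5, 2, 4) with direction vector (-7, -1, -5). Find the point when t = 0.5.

P(t) = R + t·d
  = (5 + (-7)·0.5, 2 + (-1)·0.5, 4 + (-5)·0.5)
  = (5 - 3.5, 2 - 0.5, 4 - 2.5)
  = (1.5, 1.5, 1.5)

(1.5, 1.5, 1.5)


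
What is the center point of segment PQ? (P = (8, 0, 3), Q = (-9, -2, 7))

M = ((x₁+x₂)/2, (y₁+y₂)/2, (z₁+z₂)/2)
  = ((8 - 9)/2, (0 - 2)/2, (3 + 7)/2)
  = (-1/2, -2/2, 10/2)
  = (-0.5, -1, 5)

(-0.5, -1, 5)


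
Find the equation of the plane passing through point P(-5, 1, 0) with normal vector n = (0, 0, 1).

The plane through P with normal n = (a, b, c) satisfies n·(r - P) = 0,
i.e. ax + by + cz = a·x₀ + b·y₀ + c·z₀.
d = 0·(-5) + 0·1 + 1·0
  = 0 + 0 + 0
  = 0
Equation: z = 0

z = 0


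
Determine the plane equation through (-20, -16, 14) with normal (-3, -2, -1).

The plane through P with normal n = (a, b, c) satisfies n·(r - P) = 0,
i.e. ax + by + cz = a·x₀ + b·y₀ + c·z₀.
d = (-3)·(-20) + (-2)·(-16) + (-1)·14
  = 60 + 32 - 14
  = 78
Equation: -3x - 2y - z = 78

-3x - 2y - z = 78


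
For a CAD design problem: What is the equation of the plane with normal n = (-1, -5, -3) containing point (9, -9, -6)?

The plane through P with normal n = (a, b, c) satisfies n·(r - P) = 0,
i.e. ax + by + cz = a·x₀ + b·y₀ + c·z₀.
d = (-1)·9 + (-5)·(-9) + (-3)·(-6)
  = -9 + 45 + 18
  = 54
Equation: -x - 5y - 3z = 54

-x - 5y - 3z = 54


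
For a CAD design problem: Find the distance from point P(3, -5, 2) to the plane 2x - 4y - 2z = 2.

distance = |a·x₀ + b·y₀ + c·z₀ - d| / √(a² + b² + c²)
  = |2·3 + (-4)·(-5) + (-2)·2 - 2| / √(2² + (-4)² + (-2)²)
  = |6 + 20 - 4 - 2| / √(4 + 16 + 4)
  = |20| / √24
  = 20 / 4.899
  ≈ 4.082

4.082


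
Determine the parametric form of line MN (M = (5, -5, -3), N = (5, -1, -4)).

Direction vector d = N - M = (5 - 5, -1 + 5, -4 + 3) = (0, 4, -1)
Parametric form r = M + t·d:
x = 5, y = -5 + 4t, z = -3 - t

x = 5, y = -5 + 4t, z = -3 - t


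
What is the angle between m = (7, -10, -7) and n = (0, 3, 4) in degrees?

m·n = 7·0 + (-10)·3 + (-7)·4 = 0 - 30 - 28 = -58
|m| = √(7² + (-10)² + (-7)²) = √198 ≈ 14.07
|n| = √(0² + 3² + 4²) = √25 ≈ 5
cos θ = (m·n)/(|m||n|) = -58/(14.07·5) ≈ -0.8244
θ = arccos(-0.8244) ≈ 145.5°

145.5°


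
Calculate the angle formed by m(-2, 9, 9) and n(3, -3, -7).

m·n = (-2)·3 + 9·(-3) + 9·(-7) = -6 - 27 - 63 = -96
|m| = √((-2)² + 9² + 9²) = √166 ≈ 12.88
|n| = √(3² + (-3)² + (-7)²) = √67 ≈ 8.185
cos θ = (m·n)/(|m||n|) = -96/(12.88·8.185) ≈ -0.9103
θ = arccos(-0.9103) ≈ 155.5°

155.5°


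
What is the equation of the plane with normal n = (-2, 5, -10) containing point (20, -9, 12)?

The plane through P with normal n = (a, b, c) satisfies n·(r - P) = 0,
i.e. ax + by + cz = a·x₀ + b·y₀ + c·z₀.
d = (-2)·20 + 5·(-9) + (-10)·12
  = -40 - 45 - 120
  = -205
Equation: -2x + 5y - 10z = -205

-2x + 5y - 10z = -205


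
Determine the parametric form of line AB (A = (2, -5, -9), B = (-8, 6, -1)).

Direction vector d = B - A = (-8 - 2, 6 + 5, -1 + 9) = (-10, 11, 8)
Parametric form r = A + t·d:
x = 2 - 10t, y = -5 + 11t, z = -9 + 8t

x = 2 - 10t, y = -5 + 11t, z = -9 + 8t


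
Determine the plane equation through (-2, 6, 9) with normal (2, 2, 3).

The plane through P with normal n = (a, b, c) satisfies n·(r - P) = 0,
i.e. ax + by + cz = a·x₀ + b·y₀ + c·z₀.
d = 2·(-2) + 2·6 + 3·9
  = -4 + 12 + 27
  = 35
Equation: 2x + 2y + 3z = 35

2x + 2y + 3z = 35


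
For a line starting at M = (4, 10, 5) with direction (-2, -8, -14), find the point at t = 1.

P(t) = M + t·d
  = (4 + (-2)·1, 10 + (-8)·1, 5 + (-14)·1)
  = (4 - 2, 10 - 8, 5 - 14)
  = (2, 2, -9)

(2, 2, -9)


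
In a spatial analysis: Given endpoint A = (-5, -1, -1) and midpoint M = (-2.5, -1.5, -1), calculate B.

B = 2M - A
  = (2·(-2.5) - (-5), 2·(-1.5) - (-1), 2·(-1) - (-1))
  = (-5 + 5, -3 + 1, -2 + 1)
  = (0, -2, -1)

(0, -2, -1)


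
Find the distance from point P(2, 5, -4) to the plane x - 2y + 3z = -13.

distance = |a·x₀ + b·y₀ + c·z₀ - d| / √(a² + b² + c²)
  = |1·2 + (-2)·5 + 3·(-4) - (-13)| / √(1² + (-2)² + 3²)
  = |2 - 10 - 12 + 13| / √(1 + 4 + 9)
  = |-7| / √14
  = 7 / 3.742
  ≈ 1.871

1.871


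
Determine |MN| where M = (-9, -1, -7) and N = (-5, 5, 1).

d = √[(x₂-x₁)² + (y₂-y₁)² + (z₂-z₁)²]
  = √[4² + 6² + 8²]
  = √[16 + 36 + 64]
  = √116
  ≈ 10.77

10.77


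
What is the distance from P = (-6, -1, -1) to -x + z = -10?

distance = |a·x₀ + b·y₀ + c·z₀ - d| / √(a² + b² + c²)
  = |(-1)·(-6) + 0·(-1) + 1·(-1) - (-10)| / √((-1)² + 0² + 1²)
  = |6 + 0 - 1 + 10| / √(1 + 0 + 1)
  = |15| / √2
  = 15 / 1.414
  ≈ 10.61

10.61


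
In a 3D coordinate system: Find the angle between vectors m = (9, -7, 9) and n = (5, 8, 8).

m·n = 9·5 + (-7)·8 + 9·8 = 45 - 56 + 72 = 61
|m| = √(9² + (-7)² + 9²) = √211 ≈ 14.53
|n| = √(5² + 8² + 8²) = √153 ≈ 12.37
cos θ = (m·n)/(|m||n|) = 61/(14.53·12.37) ≈ 0.3395
θ = arccos(0.3395) ≈ 70.15°

70.15°


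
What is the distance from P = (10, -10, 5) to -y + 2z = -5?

distance = |a·x₀ + b·y₀ + c·z₀ - d| / √(a² + b² + c²)
  = |0·10 + (-1)·(-10) + 2·5 - (-5)| / √(0² + (-1)² + 2²)
  = |0 + 10 + 10 + 5| / √(0 + 1 + 4)
  = |25| / √5
  = 25 / 2.236
  ≈ 11.18

11.18


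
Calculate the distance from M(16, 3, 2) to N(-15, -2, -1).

d = √[(x₂-x₁)² + (y₂-y₁)² + (z₂-z₁)²]
  = √[(-31)² + (-5)² + (-3)²]
  = √[961 + 25 + 9]
  = √995
  ≈ 31.54

31.54


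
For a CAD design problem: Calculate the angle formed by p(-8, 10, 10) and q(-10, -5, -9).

p·q = (-8)·(-10) + 10·(-5) + 10·(-9) = 80 - 50 - 90 = -60
|p| = √((-8)² + 10² + 10²) = √264 ≈ 16.25
|q| = √((-10)² + (-5)² + (-9)²) = √206 ≈ 14.35
cos θ = (p·q)/(|p||q|) = -60/(16.25·14.35) ≈ -0.2573
θ = arccos(-0.2573) ≈ 104.9°

104.9°


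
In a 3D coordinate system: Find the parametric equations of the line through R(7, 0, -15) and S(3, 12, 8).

Direction vector d = S - R = (3 - 7, 12 + 0, 8 + 15) = (-4, 12, 23)
Parametric form r = R + t·d:
x = 7 - 4t, y = 0 + 12t, z = -15 + 23t

x = 7 - 4t, y = 0 + 12t, z = -15 + 23t


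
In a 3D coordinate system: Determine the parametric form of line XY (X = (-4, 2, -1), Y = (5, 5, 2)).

Direction vector d = Y - X = (5 + 4, 5 - 2, 2 + 1) = (9, 3, 3)
Parametric form r = X + t·d:
x = -4 + 9t, y = 2 + 3t, z = -1 + 3t

x = -4 + 9t, y = 2 + 3t, z = -1 + 3t


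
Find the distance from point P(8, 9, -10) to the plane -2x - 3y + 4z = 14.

distance = |a·x₀ + b·y₀ + c·z₀ - d| / √(a² + b² + c²)
  = |(-2)·8 + (-3)·9 + 4·(-10) - 14| / √((-2)² + (-3)² + 4²)
  = |-16 - 27 - 40 - 14| / √(4 + 9 + 16)
  = |-97| / √29
  = 97 / 5.385
  ≈ 18.01

18.01


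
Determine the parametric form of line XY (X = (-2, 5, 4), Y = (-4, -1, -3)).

Direction vector d = Y - X = (-4 + 2, -1 - 5, -3 - 4) = (-2, -6, -7)
Parametric form r = X + t·d:
x = -2 - 2t, y = 5 - 6t, z = 4 - 7t

x = -2 - 2t, y = 5 - 6t, z = 4 - 7t


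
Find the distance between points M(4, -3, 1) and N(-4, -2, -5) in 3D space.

d = √[(x₂-x₁)² + (y₂-y₁)² + (z₂-z₁)²]
  = √[(-8)² + 1² + (-6)²]
  = √[64 + 1 + 36]
  = √101
  ≈ 10.05

10.05


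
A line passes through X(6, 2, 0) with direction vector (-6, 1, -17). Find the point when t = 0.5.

P(t) = X + t·d
  = (6 + (-6)·0.5, 2 + 1·0.5, 0 + (-17)·0.5)
  = (6 - 3, 2 + 0.5, 0 - 8.5)
  = (3, 2.5, -8.5)

(3, 2.5, -8.5)


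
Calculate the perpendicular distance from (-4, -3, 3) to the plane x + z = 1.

distance = |a·x₀ + b·y₀ + c·z₀ - d| / √(a² + b² + c²)
  = |1·(-4) + 0·(-3) + 1·3 - 1| / √(1² + 0² + 1²)
  = |-4 + 0 + 3 - 1| / √(1 + 0 + 1)
  = |-2| / √2
  = 2 / 1.414
  ≈ 1.414

1.414


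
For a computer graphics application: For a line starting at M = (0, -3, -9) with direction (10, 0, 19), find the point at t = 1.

P(t) = M + t·d
  = (0 + 10·1, -3 + 0·1, -9 + 19·1)
  = (0 + 10, -3 + 0, -9 + 19)
  = (10, -3, 10)

(10, -3, 10)


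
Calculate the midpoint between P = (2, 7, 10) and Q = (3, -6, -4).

M = ((x₁+x₂)/2, (y₁+y₂)/2, (z₁+z₂)/2)
  = ((2 + 3)/2, (7 - 6)/2, (10 - 4)/2)
  = (5/2, 1/2, 6/2)
  = (2.5, 0.5, 3)

(2.5, 0.5, 3)


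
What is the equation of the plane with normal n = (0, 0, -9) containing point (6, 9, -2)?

The plane through P with normal n = (a, b, c) satisfies n·(r - P) = 0,
i.e. ax + by + cz = a·x₀ + b·y₀ + c·z₀.
d = 0·6 + 0·9 + (-9)·(-2)
  = 0 + 0 + 18
  = 18
Equation: -9z = 18

-9z = 18


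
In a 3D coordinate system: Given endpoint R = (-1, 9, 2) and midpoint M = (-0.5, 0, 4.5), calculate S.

S = 2M - R
  = (2·(-0.5) - (-1), 2·0 - 9, 2·4.5 - 2)
  = (-1 + 1, 0 - 9, 9 - 2)
  = (0, -9, 7)

(0, -9, 7)


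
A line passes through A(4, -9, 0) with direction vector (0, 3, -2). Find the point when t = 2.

P(t) = A + t·d
  = (4 + 0·2, -9 + 3·2, 0 + (-2)·2)
  = (4 + 0, -9 + 6, 0 - 4)
  = (4, -3, -4)

(4, -3, -4)


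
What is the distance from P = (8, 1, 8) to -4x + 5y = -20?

distance = |a·x₀ + b·y₀ + c·z₀ - d| / √(a² + b² + c²)
  = |(-4)·8 + 5·1 + 0·8 - (-20)| / √((-4)² + 5² + 0²)
  = |-32 + 5 + 0 + 20| / √(16 + 25 + 0)
  = |-7| / √41
  = 7 / 6.403
  ≈ 1.093

1.093


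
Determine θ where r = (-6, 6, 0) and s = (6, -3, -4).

r·s = (-6)·6 + 6·(-3) + 0·(-4) = -36 - 18 + 0 = -54
|r| = √((-6)² + 6² + 0²) = √72 ≈ 8.485
|s| = √(6² + (-3)² + (-4)²) = √61 ≈ 7.81
cos θ = (r·s)/(|r||s|) = -54/(8.485·7.81) ≈ -0.8148
θ = arccos(-0.8148) ≈ 144.6°

144.6°


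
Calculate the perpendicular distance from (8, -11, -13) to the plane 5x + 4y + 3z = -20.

distance = |a·x₀ + b·y₀ + c·z₀ - d| / √(a² + b² + c²)
  = |5·8 + 4·(-11) + 3·(-13) - (-20)| / √(5² + 4² + 3²)
  = |40 - 44 - 39 + 20| / √(25 + 16 + 9)
  = |-23| / √50
  = 23 / 7.071
  ≈ 3.253

3.253


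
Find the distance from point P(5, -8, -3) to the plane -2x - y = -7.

distance = |a·x₀ + b·y₀ + c·z₀ - d| / √(a² + b² + c²)
  = |(-2)·5 + (-1)·(-8) + 0·(-3) - (-7)| / √((-2)² + (-1)² + 0²)
  = |-10 + 8 + 0 + 7| / √(4 + 1 + 0)
  = |5| / √5
  = 5 / 2.236
  ≈ 2.236

2.236


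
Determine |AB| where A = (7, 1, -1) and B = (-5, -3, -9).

d = √[(x₂-x₁)² + (y₂-y₁)² + (z₂-z₁)²]
  = √[(-12)² + (-4)² + (-8)²]
  = √[144 + 16 + 64]
  = √224
  ≈ 14.97

14.97


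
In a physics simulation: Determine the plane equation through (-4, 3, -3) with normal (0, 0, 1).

The plane through P with normal n = (a, b, c) satisfies n·(r - P) = 0,
i.e. ax + by + cz = a·x₀ + b·y₀ + c·z₀.
d = 0·(-4) + 0·3 + 1·(-3)
  = 0 + 0 - 3
  = -3
Equation: z = -3

z = -3
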